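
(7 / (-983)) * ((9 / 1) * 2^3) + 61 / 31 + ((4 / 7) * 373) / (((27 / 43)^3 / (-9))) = -7747.22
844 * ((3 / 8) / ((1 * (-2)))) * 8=-1266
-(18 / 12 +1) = -5 / 2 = -2.50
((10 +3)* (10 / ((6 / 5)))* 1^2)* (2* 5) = 3250 / 3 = 1083.33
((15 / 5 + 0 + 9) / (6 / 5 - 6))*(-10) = 25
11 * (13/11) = 13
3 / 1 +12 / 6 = 5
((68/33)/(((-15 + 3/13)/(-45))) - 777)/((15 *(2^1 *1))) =-135647/5280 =-25.69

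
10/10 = 1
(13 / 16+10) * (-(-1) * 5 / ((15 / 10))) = 865 / 24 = 36.04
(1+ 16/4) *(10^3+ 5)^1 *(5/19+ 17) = 1648200/19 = 86747.37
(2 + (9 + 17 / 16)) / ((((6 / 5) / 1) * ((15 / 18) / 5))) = 965 / 16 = 60.31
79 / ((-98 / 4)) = -3.22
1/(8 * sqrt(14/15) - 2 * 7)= -15/146 - 2 * sqrt(210)/511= -0.16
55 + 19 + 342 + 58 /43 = 17946 /43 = 417.35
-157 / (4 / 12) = -471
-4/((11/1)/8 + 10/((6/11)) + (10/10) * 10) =-96/713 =-0.13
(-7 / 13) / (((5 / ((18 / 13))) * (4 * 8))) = -63 / 13520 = -0.00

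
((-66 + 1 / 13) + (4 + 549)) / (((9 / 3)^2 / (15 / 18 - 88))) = -1655818 / 351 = -4717.43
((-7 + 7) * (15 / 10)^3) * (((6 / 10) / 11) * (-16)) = 0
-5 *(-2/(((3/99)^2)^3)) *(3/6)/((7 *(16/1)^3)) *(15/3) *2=32286699225/14336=2252141.41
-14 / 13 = -1.08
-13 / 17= -0.76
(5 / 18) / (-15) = -1 / 54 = -0.02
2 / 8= 1 / 4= 0.25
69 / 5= 13.80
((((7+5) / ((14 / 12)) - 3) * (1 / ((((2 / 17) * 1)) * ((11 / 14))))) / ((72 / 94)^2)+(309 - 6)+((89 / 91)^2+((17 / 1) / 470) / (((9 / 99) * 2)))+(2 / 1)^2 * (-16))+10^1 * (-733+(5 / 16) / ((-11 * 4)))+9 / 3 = -6952.57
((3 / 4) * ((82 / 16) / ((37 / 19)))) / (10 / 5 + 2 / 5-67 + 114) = 615 / 15392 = 0.04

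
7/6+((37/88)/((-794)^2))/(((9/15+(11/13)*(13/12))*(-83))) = 366649597651/314271085128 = 1.17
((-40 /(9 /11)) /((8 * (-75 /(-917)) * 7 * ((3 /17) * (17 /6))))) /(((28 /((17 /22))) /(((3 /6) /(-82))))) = 2227 /619920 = 0.00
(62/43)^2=3844/1849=2.08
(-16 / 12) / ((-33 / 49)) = 196 / 99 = 1.98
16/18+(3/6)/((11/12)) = 1.43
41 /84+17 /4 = 199 /42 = 4.74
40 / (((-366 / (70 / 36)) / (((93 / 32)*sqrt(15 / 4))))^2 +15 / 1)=0.04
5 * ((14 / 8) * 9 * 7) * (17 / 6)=12495 / 8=1561.88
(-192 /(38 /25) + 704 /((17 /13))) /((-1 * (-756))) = 33272 /61047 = 0.55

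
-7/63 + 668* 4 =24047/9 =2671.89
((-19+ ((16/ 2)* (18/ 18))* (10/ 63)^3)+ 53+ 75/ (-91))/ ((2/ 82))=4425773659/ 3250611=1361.52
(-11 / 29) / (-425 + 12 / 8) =2 / 2233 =0.00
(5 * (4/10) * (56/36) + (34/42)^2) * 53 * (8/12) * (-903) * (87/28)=-109777151/294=-373391.67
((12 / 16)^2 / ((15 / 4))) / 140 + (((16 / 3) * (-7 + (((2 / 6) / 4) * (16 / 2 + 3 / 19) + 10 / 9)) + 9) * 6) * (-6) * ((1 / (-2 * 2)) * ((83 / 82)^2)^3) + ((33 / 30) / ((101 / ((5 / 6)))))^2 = -411467664023697621223 / 2263477408579195200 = -181.79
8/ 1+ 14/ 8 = 39/ 4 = 9.75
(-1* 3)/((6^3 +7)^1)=-3/223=-0.01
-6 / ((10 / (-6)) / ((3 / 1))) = 54 / 5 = 10.80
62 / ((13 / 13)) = 62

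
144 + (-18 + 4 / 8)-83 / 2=85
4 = 4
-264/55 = -24/5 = -4.80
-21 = -21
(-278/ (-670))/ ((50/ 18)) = 1251/ 8375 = 0.15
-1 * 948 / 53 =-948 / 53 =-17.89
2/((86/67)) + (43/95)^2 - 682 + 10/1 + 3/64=-16645377727/24836800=-670.19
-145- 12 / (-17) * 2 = -2441 / 17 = -143.59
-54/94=-27/47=-0.57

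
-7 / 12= -0.58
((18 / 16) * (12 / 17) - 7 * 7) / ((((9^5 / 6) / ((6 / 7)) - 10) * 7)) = -3278 / 5460553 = -0.00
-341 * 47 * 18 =-288486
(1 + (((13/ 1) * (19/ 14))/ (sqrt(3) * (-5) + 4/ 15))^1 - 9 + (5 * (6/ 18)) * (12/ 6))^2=155092411500 * sqrt(3)/ 13927068169 + 1899916300693/ 71624922012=45.81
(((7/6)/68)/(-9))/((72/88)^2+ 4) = -847/2074680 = -0.00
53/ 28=1.89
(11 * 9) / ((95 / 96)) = 9504 / 95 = 100.04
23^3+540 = 12707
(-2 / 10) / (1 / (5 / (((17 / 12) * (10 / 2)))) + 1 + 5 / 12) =-6 / 85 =-0.07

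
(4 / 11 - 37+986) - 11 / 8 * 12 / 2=41409 / 44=941.11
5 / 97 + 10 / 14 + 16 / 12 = 4276 / 2037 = 2.10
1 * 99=99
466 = 466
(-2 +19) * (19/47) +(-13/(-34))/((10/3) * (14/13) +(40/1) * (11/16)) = 13339504/1937575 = 6.88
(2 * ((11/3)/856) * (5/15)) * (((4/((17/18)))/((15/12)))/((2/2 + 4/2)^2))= 88/81855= 0.00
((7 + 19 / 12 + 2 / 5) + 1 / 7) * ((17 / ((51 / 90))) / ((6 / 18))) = 11499 / 14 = 821.36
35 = 35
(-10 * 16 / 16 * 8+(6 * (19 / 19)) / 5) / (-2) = 197 / 5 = 39.40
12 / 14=6 / 7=0.86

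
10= 10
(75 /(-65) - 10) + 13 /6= -8.99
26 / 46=0.57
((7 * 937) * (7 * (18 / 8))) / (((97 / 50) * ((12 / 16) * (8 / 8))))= 6886950 / 97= 70999.48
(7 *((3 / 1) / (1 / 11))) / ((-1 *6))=-77 / 2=-38.50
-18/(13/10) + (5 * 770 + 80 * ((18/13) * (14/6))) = 53230/13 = 4094.62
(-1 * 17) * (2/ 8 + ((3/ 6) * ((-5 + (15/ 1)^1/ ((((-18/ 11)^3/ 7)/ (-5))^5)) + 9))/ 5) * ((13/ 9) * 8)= -242436811865235737532861481/ 25299902311790469120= -9582519.68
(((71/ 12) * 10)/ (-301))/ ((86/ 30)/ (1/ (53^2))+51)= -25/ 1030624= -0.00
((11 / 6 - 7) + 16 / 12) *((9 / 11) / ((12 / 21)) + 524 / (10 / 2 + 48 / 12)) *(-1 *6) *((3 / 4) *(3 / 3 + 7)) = 543329 / 66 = 8232.26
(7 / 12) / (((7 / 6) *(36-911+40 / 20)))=-1 / 1746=-0.00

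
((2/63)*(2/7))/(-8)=-1/882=-0.00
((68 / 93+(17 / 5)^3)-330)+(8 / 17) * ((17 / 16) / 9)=-20221171 / 69750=-289.91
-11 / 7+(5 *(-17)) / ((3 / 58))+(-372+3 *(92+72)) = -1524.90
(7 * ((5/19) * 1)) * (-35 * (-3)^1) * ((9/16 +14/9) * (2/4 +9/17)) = 13076875/31008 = 421.73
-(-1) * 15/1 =15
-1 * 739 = -739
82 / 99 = 0.83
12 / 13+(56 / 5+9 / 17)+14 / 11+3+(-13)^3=-26498809 / 12155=-2180.07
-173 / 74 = -2.34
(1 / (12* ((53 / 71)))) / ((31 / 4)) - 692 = -691.99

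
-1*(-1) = 1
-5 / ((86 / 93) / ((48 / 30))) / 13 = -372 / 559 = -0.67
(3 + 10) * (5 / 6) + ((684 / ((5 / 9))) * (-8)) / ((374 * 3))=11527 / 5610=2.05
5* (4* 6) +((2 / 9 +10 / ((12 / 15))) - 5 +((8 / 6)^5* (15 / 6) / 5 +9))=67471 / 486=138.83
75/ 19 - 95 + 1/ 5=-8631/ 95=-90.85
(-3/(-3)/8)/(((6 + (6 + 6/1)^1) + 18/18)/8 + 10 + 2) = 1/115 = 0.01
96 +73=169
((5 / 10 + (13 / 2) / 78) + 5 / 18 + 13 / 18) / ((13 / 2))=19 / 78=0.24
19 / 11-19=-190 / 11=-17.27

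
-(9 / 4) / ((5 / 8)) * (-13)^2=-3042 / 5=-608.40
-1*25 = -25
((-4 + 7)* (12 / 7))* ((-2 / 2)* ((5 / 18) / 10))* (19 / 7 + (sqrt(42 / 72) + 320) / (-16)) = sqrt(21) / 672 + 121 / 49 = 2.48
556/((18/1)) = 30.89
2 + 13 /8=29 /8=3.62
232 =232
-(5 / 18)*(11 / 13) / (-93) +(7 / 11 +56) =13558331 / 239382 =56.64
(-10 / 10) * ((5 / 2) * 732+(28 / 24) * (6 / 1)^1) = -1837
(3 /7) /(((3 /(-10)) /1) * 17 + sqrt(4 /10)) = -0.10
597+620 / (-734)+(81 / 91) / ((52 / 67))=597.30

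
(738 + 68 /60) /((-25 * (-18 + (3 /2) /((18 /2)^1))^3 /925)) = 29535768 /6125215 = 4.82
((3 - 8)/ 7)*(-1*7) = 5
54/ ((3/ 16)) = 288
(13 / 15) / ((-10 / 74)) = -481 / 75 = -6.41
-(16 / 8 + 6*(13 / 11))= -100 / 11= -9.09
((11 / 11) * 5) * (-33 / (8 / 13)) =-2145 / 8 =-268.12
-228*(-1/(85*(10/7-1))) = 532/85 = 6.26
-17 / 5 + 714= 3553 / 5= 710.60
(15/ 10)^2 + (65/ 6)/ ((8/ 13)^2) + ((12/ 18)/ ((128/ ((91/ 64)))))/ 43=16304315/ 528384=30.86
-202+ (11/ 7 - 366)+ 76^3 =3068867/ 7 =438409.57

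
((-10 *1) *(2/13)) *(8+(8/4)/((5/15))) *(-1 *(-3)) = -840/13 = -64.62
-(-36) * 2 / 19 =72 / 19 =3.79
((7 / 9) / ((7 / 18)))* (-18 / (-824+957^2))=-36 / 915025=-0.00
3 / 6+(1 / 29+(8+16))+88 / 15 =26449 / 870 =30.40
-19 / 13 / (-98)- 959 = -1221747 / 1274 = -958.99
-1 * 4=-4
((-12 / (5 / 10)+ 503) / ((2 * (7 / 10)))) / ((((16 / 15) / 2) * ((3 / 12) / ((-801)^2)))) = 23049515925 / 14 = 1646393994.64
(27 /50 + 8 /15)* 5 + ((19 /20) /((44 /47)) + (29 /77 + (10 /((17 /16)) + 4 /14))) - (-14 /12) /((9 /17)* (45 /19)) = 88484141 /5089392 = 17.39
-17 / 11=-1.55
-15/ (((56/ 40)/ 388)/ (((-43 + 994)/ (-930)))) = 922470/ 217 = 4251.01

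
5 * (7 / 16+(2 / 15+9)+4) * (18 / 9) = 3257 / 24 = 135.71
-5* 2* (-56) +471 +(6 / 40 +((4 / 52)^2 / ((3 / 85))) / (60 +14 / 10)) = 3209957827 / 3112980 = 1031.15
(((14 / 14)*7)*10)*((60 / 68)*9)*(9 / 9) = 9450 / 17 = 555.88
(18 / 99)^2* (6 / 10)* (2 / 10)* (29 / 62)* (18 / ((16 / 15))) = 2349 / 75020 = 0.03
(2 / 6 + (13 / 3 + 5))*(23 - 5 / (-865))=115420 / 519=222.39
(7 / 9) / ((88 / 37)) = 0.33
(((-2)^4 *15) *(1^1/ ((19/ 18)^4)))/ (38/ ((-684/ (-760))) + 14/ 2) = 226748160/ 57732203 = 3.93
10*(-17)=-170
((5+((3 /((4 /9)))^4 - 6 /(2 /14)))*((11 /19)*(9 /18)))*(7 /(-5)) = -40191613 /48640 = -826.31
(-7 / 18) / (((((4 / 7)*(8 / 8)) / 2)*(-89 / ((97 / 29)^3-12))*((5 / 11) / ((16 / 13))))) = 267346156 / 253962657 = 1.05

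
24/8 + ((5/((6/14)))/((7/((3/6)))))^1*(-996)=-827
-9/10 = -0.90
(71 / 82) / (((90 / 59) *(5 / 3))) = 4189 / 12300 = 0.34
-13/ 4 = -3.25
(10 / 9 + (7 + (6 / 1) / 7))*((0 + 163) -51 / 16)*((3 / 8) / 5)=288941 / 2688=107.49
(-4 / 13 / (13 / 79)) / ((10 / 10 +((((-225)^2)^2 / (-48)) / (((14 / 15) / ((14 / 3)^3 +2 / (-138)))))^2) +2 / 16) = -8387620864 / 151586087295570865636150023273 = -0.00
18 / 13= 1.38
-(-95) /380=1 /4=0.25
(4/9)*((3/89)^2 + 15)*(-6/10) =-158432/39605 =-4.00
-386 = -386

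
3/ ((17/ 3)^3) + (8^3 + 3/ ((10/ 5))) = 5045813/ 9826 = 513.52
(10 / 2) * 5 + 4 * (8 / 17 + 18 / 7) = 4423 / 119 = 37.17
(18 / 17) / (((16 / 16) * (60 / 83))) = 249 / 170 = 1.46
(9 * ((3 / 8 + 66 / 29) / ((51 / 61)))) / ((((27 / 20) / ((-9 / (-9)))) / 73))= 4564325 / 2958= 1543.04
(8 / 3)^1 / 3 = 8 / 9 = 0.89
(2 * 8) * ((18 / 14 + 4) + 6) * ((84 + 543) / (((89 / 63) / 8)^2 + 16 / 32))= 28759256064 / 134929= 213143.62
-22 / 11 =-2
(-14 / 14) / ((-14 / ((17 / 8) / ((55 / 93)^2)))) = 147033 / 338800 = 0.43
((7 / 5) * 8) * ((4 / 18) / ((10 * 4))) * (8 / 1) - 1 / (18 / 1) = 0.44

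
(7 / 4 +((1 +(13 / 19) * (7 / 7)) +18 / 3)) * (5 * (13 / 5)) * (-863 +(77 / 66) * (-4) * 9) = -8435505 / 76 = -110993.49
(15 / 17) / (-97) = -15 / 1649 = -0.01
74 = 74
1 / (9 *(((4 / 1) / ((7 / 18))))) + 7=7.01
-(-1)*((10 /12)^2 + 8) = 313 /36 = 8.69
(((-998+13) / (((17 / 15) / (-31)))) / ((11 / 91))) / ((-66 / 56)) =-389015900 / 2057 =-189118.08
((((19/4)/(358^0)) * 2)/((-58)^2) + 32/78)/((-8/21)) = -1.08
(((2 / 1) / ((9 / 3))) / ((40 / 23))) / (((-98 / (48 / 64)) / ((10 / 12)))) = -23 / 9408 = -0.00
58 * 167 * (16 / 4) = 38744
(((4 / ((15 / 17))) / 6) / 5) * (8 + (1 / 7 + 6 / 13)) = 2958 / 2275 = 1.30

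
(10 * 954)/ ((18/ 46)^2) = 560740/ 9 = 62304.44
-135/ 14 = -9.64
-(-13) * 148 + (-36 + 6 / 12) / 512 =1923.93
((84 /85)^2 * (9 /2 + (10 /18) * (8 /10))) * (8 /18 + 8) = 2651488 /65025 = 40.78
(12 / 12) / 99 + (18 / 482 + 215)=5130817 / 23859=215.05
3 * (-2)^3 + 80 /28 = -148 /7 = -21.14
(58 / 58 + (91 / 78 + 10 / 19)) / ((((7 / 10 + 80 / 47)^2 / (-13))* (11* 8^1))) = -220402975 / 3196799628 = -0.07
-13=-13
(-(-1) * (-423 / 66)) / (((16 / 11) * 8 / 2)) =-1.10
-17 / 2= -8.50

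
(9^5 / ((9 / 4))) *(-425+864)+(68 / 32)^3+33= 5898833201 / 512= 11521158.60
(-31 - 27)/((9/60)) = -1160/3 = -386.67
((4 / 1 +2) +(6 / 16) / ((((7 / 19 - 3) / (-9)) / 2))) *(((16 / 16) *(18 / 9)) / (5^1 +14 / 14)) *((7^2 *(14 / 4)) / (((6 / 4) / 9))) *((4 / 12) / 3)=195853 / 600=326.42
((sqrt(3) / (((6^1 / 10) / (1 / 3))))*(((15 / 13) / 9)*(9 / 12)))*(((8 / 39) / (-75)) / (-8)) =sqrt(3) / 54756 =0.00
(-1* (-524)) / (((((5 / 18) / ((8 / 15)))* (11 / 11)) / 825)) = 830016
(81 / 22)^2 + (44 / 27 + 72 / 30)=1149031 / 65340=17.59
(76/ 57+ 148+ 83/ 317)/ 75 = 28453/ 14265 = 1.99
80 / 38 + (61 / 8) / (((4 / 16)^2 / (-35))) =-4267.89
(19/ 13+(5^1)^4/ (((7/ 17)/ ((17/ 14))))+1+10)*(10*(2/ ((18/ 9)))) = 18555.74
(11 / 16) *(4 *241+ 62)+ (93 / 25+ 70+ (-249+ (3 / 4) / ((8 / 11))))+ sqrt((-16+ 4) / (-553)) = 2 *sqrt(1659) / 553+ 424901 / 800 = 531.27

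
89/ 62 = 1.44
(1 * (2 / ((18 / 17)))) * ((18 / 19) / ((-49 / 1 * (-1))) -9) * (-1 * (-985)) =-15556105 / 931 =-16709.03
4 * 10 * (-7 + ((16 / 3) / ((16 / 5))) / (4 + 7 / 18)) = -20920 / 79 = -264.81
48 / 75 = 16 / 25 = 0.64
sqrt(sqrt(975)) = 39^(1 /4) * sqrt(5) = 5.59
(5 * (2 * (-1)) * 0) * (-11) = 0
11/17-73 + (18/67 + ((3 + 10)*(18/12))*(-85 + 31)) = -1281471/1139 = -1125.08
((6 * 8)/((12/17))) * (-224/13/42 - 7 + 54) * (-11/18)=-679558/351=-1936.06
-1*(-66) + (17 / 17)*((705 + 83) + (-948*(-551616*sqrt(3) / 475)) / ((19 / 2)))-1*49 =805 + 1045863936*sqrt(3) / 9025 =201524.06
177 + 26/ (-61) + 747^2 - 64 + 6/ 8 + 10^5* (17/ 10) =177661847/ 244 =728122.32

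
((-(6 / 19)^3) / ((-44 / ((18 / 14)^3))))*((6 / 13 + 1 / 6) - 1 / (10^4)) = 1607189121 / 1682135455000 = 0.00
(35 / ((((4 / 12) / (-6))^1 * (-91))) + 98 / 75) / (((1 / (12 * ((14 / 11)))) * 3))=449344 / 10725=41.90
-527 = -527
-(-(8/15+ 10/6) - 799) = 4006/5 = 801.20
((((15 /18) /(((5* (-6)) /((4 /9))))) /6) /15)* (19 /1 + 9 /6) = -41 /14580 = -0.00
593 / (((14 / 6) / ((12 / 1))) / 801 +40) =17099748 / 1153447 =14.82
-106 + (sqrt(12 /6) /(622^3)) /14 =-106 + sqrt(2) /3368985872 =-106.00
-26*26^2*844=-14834144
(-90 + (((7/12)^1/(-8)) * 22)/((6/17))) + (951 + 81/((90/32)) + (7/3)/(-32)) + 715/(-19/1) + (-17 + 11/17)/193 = 847.47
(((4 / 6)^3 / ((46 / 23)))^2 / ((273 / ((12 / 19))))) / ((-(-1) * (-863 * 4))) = -16 / 1087760583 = -0.00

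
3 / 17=0.18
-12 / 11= -1.09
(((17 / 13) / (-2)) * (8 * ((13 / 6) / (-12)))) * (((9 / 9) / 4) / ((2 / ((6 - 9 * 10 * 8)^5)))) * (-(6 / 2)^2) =197160539380938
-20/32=-5/8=-0.62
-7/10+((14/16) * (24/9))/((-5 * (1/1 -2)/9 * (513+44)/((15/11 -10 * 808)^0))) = -3857/5570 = -0.69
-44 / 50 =-22 / 25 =-0.88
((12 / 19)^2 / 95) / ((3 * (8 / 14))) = 84 / 34295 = 0.00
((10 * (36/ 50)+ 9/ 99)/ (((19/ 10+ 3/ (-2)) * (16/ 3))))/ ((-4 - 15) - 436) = -1203/ 160160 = -0.01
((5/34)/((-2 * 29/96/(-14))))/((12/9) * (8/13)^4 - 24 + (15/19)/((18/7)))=-5470002720/37724689817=-0.14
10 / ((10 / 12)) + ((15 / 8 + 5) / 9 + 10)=1639 / 72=22.76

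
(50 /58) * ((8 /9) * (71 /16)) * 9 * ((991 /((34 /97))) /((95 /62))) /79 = 1057877635 /1479986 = 714.79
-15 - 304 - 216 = -535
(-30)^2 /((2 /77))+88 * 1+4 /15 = 521074 /15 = 34738.27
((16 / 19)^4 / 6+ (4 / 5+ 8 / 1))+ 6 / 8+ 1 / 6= 76632503 / 7819260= 9.80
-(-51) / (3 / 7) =119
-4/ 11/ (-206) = 2/ 1133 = 0.00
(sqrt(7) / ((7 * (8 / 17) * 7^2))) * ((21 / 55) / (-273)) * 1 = -17 * sqrt(7) / 1961960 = -0.00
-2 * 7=-14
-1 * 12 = -12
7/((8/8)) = 7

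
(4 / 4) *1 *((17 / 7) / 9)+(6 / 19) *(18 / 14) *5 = 2753 / 1197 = 2.30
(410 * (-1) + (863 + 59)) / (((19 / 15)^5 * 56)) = 48600000 / 17332693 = 2.80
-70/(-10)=7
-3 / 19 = -0.16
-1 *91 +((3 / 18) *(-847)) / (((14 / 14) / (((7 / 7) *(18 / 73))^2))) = -530677 / 5329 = -99.58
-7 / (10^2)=-7 / 100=-0.07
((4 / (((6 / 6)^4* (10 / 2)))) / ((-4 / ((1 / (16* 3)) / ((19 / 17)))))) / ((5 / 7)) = -119 / 22800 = -0.01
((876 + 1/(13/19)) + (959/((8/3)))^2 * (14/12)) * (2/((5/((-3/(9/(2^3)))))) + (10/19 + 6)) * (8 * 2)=5170281079/390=13257130.97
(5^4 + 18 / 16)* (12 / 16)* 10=75135 / 16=4695.94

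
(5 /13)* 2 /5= 2 /13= 0.15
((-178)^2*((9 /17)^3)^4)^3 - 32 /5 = 3576453137503512619178828804533693878921700541728 /988851721529944924200728010292715845654190405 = 3616.77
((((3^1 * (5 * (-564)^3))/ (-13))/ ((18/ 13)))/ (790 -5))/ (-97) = -29901024/ 15229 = -1963.43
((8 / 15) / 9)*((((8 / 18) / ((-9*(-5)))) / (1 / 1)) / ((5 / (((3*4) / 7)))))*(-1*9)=-128 / 70875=-0.00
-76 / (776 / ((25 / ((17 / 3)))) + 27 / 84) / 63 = -7600 / 1110153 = -0.01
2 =2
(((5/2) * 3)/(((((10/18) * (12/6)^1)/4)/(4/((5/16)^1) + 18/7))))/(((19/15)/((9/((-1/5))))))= -1961010/133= -14744.44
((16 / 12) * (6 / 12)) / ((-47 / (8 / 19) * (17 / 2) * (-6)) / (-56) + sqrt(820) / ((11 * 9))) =-133314926976 / 20328725107769 - 26492928 * sqrt(205) / 20328725107769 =-0.01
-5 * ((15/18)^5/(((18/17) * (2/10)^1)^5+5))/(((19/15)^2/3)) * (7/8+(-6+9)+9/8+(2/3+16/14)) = -247851014404296875/48441837173222304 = -5.12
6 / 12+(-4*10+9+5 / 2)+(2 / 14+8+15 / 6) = -243 / 14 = -17.36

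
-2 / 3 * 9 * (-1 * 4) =24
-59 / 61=-0.97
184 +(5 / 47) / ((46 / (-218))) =198359 / 1081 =183.50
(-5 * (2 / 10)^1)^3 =-1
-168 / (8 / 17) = -357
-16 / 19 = -0.84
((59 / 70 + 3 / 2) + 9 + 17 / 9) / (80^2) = 521 / 252000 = 0.00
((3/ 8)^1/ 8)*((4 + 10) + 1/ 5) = 0.67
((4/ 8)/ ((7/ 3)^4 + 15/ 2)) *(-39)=-3159/ 6017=-0.53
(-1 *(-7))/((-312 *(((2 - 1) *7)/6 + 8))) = -7/2860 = -0.00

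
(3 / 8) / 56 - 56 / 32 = -781 / 448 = -1.74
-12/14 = -0.86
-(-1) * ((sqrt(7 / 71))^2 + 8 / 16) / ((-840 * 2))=-17 / 47712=-0.00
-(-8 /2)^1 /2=2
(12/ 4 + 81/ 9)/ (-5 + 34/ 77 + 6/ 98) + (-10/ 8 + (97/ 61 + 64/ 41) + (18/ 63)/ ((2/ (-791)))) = -113.77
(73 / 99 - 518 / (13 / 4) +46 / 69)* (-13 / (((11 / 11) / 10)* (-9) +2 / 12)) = -1016605 / 363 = -2800.56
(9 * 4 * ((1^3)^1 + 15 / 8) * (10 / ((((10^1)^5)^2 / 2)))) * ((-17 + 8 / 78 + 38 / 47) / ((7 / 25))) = -290697 / 24440000000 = -0.00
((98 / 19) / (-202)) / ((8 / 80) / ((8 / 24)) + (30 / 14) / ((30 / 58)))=-3430 / 596809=-0.01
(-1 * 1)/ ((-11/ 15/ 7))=105/ 11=9.55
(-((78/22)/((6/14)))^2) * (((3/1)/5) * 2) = -49686/605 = -82.13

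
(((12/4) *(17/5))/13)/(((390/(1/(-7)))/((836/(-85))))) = 418/147875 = 0.00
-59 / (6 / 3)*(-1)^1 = 59 / 2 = 29.50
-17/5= -3.40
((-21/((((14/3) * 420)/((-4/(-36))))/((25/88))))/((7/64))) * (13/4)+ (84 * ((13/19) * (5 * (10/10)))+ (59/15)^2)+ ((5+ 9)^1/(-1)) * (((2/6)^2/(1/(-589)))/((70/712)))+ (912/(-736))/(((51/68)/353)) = 638714956079/70662900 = 9038.90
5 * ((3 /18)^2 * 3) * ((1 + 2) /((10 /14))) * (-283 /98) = -5.05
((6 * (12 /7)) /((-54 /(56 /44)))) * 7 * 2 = -112 /33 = -3.39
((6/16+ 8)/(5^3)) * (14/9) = 469/4500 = 0.10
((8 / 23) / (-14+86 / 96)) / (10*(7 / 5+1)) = -16 / 14467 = -0.00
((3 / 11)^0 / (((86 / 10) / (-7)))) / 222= -0.00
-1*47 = -47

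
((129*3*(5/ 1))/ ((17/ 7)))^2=183467025/ 289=634834.00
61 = 61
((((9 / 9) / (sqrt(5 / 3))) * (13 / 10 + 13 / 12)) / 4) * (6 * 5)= 143 * sqrt(15) / 40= 13.85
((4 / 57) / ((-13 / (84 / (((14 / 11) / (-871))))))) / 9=5896 / 171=34.48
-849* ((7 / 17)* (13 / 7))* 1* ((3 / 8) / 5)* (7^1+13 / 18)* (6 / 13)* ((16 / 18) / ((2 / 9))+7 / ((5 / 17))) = -16403529 / 3400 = -4824.57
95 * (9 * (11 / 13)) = 9405 / 13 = 723.46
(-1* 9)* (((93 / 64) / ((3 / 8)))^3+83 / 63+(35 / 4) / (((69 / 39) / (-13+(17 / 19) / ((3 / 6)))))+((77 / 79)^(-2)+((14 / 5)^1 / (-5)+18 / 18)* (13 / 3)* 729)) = -416401294969091 / 33164454400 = -12555.65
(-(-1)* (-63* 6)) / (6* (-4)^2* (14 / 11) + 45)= -1386 / 613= -2.26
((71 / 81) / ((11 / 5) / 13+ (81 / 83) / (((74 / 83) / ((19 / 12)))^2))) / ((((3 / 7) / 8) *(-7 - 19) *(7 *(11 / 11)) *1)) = -124414720 / 4493587833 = -0.03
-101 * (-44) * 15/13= 66660/13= 5127.69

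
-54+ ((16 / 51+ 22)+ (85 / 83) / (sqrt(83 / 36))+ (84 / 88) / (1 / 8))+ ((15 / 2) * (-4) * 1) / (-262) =-1759037 / 73491+ 510 * sqrt(83) / 6889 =-23.26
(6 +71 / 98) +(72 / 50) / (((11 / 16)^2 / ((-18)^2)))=294619907 / 296450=993.83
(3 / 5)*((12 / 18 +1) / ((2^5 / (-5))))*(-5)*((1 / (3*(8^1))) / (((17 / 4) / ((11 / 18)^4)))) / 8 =366025 / 2741133312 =0.00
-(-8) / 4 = 2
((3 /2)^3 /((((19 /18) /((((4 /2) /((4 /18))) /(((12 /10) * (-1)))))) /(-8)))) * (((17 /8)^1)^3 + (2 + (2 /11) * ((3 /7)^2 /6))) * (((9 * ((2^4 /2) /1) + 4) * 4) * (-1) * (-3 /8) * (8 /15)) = 2333951091 /17248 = 135317.20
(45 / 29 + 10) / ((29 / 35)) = 11725 / 841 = 13.94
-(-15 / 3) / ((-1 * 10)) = -1 / 2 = -0.50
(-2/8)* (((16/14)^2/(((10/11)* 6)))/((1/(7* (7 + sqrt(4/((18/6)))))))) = -44/15 - 88* sqrt(3)/315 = -3.42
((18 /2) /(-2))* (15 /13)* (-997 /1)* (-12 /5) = -161514 /13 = -12424.15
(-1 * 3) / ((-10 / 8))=12 / 5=2.40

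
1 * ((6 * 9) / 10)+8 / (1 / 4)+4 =207 / 5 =41.40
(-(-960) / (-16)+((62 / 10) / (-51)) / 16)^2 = 3600.91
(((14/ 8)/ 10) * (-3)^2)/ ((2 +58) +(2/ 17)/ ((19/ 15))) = 6783/ 258800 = 0.03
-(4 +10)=-14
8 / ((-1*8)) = -1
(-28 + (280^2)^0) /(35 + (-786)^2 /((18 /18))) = -27 /617831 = -0.00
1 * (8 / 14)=4 / 7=0.57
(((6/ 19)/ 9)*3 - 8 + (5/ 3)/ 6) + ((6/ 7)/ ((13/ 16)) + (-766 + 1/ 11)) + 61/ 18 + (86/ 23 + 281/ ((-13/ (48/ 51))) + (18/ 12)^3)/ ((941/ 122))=-64725523536151/ 83972156268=-770.80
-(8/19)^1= -8/19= -0.42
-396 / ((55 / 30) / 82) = -17712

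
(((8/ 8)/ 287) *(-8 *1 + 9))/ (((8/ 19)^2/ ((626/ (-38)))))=-5947/ 18368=-0.32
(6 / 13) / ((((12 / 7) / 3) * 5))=21 / 130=0.16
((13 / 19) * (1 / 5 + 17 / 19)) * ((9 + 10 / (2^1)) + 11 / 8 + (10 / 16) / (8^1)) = 167141 / 14440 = 11.57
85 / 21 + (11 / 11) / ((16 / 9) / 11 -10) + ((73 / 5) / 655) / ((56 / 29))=1060407037 / 267947400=3.96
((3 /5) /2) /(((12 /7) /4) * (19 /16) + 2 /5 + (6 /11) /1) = 1848 /8959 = 0.21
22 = 22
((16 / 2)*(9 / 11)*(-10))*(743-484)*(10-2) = -1491840 / 11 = -135621.82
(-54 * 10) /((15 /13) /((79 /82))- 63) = 184860 /21157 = 8.74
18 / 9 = 2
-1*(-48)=48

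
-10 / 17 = -0.59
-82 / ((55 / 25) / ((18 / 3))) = -2460 / 11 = -223.64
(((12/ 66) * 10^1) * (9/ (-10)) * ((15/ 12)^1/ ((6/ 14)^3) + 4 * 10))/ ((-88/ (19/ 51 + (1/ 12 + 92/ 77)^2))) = 10336955675/ 4958731008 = 2.08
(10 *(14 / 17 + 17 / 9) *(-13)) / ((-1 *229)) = 53950 / 35037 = 1.54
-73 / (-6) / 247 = 73 / 1482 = 0.05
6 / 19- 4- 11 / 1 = -279 / 19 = -14.68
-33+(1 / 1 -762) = -794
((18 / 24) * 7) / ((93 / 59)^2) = 24367 / 11532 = 2.11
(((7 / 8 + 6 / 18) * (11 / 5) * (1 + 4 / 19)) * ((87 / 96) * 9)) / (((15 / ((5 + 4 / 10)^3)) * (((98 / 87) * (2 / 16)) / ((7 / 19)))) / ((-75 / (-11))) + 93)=0.28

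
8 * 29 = 232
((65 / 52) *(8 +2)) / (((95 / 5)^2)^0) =25 / 2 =12.50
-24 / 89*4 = -96 / 89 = -1.08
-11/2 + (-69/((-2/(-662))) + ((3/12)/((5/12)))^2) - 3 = -1142357/50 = -22847.14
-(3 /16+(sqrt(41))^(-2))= -139 /656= -0.21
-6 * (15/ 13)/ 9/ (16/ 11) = -55/ 104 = -0.53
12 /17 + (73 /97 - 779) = -1282166 /1649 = -777.54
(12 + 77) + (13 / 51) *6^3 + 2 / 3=144.73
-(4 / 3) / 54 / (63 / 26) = -52 / 5103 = -0.01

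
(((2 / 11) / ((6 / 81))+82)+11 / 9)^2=71944324 / 9801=7340.51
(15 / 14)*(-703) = -10545 / 14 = -753.21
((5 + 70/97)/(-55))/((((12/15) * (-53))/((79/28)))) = 43845/6333712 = 0.01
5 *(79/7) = 395/7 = 56.43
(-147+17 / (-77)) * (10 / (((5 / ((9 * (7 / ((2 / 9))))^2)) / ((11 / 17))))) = -260314236 / 17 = -15312602.12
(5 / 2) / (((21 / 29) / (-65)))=-9425 / 42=-224.40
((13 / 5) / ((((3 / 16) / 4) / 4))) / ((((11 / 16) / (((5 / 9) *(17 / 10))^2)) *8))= 480896 / 13365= 35.98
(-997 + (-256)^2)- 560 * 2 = 63419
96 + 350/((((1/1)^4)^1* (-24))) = 977/12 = 81.42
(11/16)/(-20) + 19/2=3029/320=9.47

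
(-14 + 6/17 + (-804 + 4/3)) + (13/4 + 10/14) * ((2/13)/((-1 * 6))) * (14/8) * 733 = -10042627/10608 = -946.70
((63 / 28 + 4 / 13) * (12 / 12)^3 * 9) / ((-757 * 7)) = -171 / 39364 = -0.00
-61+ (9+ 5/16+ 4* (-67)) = -5115/16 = -319.69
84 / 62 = 42 / 31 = 1.35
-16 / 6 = -8 / 3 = -2.67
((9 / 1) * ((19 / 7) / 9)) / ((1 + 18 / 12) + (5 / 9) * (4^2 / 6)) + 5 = 5.68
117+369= 486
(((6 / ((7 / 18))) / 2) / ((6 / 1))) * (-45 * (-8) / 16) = 405 / 14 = 28.93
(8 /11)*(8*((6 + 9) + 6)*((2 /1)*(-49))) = -131712 /11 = -11973.82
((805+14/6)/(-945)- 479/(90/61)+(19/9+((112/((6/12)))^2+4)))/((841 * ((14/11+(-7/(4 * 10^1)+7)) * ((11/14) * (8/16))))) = 646141552/34673589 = 18.63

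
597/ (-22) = -597/ 22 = -27.14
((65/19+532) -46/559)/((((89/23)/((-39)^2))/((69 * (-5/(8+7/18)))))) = -8653870.41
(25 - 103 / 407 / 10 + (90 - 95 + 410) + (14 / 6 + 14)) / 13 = 5449421 / 158730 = 34.33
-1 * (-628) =628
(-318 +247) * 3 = -213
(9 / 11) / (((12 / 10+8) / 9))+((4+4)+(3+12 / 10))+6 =48071 / 2530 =19.00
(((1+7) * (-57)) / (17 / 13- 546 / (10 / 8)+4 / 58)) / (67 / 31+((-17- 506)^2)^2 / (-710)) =-6306305200 / 634556427085340091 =-0.00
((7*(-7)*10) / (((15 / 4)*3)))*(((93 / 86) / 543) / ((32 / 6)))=-1519 / 93396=-0.02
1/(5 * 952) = 0.00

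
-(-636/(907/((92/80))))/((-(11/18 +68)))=-65826/5600725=-0.01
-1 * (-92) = 92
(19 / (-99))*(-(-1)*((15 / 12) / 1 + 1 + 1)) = -247 / 396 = -0.62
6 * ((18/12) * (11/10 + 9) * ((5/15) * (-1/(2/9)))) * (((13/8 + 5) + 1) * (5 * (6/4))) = -499041/64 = -7797.52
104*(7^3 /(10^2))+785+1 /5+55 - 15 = 1181.92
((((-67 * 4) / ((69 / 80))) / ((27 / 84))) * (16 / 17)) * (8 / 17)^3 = -4917821440 / 51866541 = -94.82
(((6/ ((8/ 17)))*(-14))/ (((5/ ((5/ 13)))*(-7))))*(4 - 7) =-153/ 26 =-5.88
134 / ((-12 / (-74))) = 2479 / 3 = 826.33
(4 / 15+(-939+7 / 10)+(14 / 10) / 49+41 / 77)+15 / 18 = -360606 / 385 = -936.64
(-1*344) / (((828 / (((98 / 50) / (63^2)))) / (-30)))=172 / 27945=0.01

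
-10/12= -0.83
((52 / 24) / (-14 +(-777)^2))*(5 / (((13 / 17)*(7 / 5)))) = 85 / 5071206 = 0.00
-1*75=-75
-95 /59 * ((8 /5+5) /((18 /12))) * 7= -2926 /59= -49.59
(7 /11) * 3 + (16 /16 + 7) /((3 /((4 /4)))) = 151 /33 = 4.58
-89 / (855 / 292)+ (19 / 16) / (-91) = -37854773 / 1244880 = -30.41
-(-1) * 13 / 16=13 / 16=0.81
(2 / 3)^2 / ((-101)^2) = 4 / 91809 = 0.00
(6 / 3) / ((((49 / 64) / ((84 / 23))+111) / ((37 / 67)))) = 0.01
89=89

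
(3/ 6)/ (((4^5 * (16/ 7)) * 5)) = 7/ 163840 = 0.00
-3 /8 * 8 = -3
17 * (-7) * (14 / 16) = -833 / 8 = -104.12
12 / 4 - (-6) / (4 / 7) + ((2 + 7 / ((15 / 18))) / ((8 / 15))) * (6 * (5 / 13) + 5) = 156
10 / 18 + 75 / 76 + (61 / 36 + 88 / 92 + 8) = 10657 / 874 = 12.19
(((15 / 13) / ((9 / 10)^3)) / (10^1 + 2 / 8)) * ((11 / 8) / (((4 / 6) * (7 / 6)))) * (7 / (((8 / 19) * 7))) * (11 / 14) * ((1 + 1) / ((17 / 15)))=7184375 / 7991802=0.90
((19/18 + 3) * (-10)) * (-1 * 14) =5110/9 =567.78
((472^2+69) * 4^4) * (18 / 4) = 256726656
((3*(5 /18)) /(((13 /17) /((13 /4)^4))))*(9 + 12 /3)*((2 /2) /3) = 2427685 /4608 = 526.84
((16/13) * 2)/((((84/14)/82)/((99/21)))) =14432/91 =158.59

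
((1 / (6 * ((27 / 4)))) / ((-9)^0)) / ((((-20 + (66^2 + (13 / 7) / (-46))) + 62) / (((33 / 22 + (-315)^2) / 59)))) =21300622 / 2255915799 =0.01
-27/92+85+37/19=151471/1748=86.65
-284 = -284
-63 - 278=-341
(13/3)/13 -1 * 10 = -29/3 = -9.67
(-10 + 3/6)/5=-1.90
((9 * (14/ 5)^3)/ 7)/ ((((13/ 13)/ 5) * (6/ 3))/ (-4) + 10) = 784/ 275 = 2.85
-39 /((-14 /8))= 22.29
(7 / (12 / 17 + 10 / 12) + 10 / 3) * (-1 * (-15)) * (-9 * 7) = -1169280 / 157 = -7447.64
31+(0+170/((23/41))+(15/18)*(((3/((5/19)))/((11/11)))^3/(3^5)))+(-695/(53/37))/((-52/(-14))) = 2230229699/10696725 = 208.50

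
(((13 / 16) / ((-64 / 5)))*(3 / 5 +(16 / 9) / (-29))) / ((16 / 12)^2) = -9139 / 475136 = -0.02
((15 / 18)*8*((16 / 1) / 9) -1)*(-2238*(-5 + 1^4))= 874312 / 9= 97145.78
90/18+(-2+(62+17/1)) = 82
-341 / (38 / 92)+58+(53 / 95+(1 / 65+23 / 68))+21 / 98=-450567147 / 587860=-766.45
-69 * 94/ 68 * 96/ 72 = -2162/ 17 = -127.18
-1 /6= -0.17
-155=-155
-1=-1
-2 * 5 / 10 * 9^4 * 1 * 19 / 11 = -124659 / 11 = -11332.64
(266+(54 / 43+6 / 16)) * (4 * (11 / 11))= 1070.52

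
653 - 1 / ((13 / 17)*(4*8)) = 271631 / 416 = 652.96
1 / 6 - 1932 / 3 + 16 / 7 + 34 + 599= -359 / 42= -8.55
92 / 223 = 0.41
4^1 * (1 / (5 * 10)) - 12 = -298 / 25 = -11.92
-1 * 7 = -7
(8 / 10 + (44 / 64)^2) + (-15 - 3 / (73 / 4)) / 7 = -584541 / 654080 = -0.89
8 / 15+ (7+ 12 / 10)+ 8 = 251 / 15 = 16.73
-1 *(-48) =48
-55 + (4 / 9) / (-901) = -445999 / 8109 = -55.00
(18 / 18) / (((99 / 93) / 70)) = 2170 / 33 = 65.76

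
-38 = -38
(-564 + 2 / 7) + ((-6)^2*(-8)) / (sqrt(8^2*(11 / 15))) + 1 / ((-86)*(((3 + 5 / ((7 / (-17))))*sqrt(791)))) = -3946 / 7-36*sqrt(165) / 11 + sqrt(791) / 621952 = -605.75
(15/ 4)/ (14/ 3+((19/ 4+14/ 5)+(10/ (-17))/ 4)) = 3825/ 12311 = 0.31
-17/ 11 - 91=-1018/ 11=-92.55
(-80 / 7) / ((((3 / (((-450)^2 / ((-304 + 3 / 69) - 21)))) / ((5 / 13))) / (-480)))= -149040000000 / 340067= -438266.58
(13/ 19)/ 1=13/ 19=0.68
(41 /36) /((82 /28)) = 7 /18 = 0.39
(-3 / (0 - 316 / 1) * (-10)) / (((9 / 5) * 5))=-5 / 474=-0.01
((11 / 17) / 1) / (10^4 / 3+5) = 33 / 170255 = 0.00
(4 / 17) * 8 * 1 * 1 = 32 / 17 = 1.88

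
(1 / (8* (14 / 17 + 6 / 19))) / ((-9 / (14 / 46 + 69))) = -257431 / 304704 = -0.84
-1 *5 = -5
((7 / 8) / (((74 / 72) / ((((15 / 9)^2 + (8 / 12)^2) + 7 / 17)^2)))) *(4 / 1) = 4327904 / 96237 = 44.97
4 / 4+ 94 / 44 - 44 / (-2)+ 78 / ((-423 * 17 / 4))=25.09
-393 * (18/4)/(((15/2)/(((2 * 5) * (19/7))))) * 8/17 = -358416/119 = -3011.90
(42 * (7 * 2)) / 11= 588 / 11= 53.45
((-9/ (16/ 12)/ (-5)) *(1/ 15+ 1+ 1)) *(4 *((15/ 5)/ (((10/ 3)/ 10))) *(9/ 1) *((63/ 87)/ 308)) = 67797/ 31900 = 2.13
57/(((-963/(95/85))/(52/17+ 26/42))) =-473993/1948149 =-0.24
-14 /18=-7 /9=-0.78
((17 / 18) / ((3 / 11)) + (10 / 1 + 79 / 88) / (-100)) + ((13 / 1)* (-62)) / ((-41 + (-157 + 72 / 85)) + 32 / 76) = 281238214927 / 37745373600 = 7.45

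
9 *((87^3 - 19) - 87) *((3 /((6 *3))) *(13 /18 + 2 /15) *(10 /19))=50696569 /114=444706.75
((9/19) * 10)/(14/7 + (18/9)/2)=30/19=1.58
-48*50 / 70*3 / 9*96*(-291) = 319268.57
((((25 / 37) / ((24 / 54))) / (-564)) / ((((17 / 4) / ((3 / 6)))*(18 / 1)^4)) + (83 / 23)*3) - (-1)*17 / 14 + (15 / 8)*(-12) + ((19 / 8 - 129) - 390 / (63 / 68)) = -743525955618185 / 1332395422848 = -558.04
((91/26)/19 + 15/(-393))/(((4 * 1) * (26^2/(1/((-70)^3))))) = -727/4616955616000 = -0.00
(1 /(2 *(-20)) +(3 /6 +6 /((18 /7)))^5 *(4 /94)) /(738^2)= 7076443 /497630329920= 0.00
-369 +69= -300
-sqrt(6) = -2.45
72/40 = 9/5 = 1.80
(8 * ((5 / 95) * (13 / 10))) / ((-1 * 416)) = -1 / 760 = -0.00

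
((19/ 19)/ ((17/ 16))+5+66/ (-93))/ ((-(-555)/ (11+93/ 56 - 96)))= -4288973/ 5459720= -0.79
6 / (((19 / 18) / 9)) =972 / 19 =51.16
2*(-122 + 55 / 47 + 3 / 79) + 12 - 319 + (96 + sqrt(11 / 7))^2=192*sqrt(77) / 7 + 225315662 / 25991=8909.67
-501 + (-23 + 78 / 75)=-13074 / 25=-522.96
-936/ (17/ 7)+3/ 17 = -6549/ 17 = -385.24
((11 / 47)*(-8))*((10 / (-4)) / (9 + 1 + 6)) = 55 / 188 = 0.29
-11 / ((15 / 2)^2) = -0.20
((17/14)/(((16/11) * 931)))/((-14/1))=-187/2919616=-0.00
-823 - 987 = -1810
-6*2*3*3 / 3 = -36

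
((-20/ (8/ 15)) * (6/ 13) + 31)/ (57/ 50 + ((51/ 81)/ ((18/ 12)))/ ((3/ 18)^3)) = 26700/ 179023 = 0.15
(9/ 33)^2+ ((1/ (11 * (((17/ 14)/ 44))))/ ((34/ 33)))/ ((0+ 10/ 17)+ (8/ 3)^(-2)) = 7276785/ 1631201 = 4.46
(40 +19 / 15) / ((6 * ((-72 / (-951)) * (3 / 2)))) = 60.56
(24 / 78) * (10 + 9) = 76 / 13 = 5.85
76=76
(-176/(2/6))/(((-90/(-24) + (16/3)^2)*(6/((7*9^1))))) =-199584/1159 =-172.20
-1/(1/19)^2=-361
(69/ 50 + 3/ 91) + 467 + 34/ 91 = 2132979/ 4550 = 468.79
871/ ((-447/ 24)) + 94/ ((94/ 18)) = -4286/ 149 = -28.77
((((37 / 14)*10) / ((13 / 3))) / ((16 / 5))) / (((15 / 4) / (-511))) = -13505 / 52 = -259.71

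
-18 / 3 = -6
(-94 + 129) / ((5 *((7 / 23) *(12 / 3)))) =23 / 4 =5.75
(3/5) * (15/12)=3/4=0.75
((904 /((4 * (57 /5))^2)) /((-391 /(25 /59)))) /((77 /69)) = -70625 /167282346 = -0.00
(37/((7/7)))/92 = 37/92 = 0.40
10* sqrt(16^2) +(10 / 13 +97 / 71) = 149651 / 923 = 162.14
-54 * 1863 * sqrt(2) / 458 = -50301 * sqrt(2) / 229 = -310.64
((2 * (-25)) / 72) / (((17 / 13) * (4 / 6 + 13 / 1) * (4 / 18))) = -975 / 5576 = -0.17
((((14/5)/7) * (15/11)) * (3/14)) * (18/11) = 162/847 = 0.19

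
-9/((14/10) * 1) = -45/7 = -6.43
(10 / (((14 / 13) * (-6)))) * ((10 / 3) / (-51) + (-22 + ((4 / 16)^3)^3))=57524869415 / 1684537344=34.15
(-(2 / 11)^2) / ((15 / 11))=-4 / 165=-0.02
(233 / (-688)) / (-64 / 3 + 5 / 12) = 699 / 43172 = 0.02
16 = 16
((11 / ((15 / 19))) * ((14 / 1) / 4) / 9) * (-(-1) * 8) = 5852 / 135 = 43.35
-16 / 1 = -16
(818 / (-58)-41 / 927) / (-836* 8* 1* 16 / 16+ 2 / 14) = 2662324 / 1258527645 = 0.00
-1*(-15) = 15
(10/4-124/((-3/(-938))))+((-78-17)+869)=-227965/6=-37994.17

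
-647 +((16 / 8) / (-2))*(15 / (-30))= -1293 / 2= -646.50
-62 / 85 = -0.73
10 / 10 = 1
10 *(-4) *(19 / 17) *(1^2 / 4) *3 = -570 / 17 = -33.53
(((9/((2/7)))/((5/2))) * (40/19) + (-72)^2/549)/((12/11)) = 38214/1159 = 32.97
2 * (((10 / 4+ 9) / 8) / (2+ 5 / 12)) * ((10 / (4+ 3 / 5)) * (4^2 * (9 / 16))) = 675 / 29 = 23.28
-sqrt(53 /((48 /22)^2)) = -11*sqrt(53) /24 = -3.34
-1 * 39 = -39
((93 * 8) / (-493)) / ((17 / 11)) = -8184 / 8381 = -0.98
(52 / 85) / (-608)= -13 / 12920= -0.00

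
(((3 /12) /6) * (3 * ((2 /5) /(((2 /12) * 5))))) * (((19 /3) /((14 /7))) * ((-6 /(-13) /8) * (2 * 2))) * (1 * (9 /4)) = 513 /5200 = 0.10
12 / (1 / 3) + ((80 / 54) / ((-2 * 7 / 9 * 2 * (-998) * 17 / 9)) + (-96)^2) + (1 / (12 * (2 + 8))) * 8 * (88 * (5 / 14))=1648552333 / 178143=9254.10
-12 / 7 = -1.71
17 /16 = 1.06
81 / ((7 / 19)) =1539 / 7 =219.86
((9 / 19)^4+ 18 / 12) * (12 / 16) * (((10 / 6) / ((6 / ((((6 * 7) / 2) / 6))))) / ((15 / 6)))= 942865 / 2085136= 0.45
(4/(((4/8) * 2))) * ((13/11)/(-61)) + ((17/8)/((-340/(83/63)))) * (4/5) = -0.08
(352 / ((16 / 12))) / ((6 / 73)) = 3212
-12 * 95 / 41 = -1140 / 41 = -27.80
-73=-73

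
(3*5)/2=7.50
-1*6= -6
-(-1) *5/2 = 5/2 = 2.50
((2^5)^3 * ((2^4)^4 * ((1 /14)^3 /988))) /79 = 67108864 /6692959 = 10.03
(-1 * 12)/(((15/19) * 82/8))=-304/205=-1.48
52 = 52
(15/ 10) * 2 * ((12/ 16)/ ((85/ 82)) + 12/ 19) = 4.07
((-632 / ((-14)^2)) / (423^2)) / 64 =-79 / 280560672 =-0.00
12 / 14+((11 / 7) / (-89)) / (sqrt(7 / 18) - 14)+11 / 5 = 33 * sqrt(14) / 2193583+4792049 / 1566845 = 3.06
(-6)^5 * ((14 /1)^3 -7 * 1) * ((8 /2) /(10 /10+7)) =-10641456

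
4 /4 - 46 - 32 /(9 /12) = -263 /3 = -87.67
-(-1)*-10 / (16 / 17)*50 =-531.25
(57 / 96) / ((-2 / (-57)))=1083 / 64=16.92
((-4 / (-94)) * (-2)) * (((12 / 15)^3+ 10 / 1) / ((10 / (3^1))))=-7884 / 29375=-0.27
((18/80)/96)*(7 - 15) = -3/160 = -0.02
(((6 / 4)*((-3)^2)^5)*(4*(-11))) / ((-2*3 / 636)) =413106804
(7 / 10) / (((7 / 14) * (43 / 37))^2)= 19166 / 9245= 2.07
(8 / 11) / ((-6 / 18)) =-24 / 11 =-2.18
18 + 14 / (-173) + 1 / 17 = 52873 / 2941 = 17.98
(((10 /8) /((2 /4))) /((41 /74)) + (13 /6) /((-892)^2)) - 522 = -101289617995 /195733344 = -517.49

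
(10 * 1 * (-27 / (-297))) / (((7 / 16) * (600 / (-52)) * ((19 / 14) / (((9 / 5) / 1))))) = -1248 / 5225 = -0.24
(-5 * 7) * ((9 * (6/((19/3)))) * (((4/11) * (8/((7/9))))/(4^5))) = -1.09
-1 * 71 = -71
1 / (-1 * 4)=-1 / 4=-0.25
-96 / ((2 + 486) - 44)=-8 / 37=-0.22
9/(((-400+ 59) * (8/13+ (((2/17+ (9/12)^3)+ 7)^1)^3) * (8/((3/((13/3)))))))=-13040123904/2450411427817507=-0.00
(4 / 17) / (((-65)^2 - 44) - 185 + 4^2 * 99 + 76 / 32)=32 / 759203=0.00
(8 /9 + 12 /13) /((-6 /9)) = -106 /39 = -2.72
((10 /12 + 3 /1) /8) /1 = 23 /48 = 0.48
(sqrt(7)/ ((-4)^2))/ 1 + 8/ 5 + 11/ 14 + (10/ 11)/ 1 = sqrt(7)/ 16 + 2537/ 770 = 3.46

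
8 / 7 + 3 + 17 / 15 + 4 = 974 / 105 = 9.28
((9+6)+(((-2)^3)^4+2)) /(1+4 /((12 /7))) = 12339 /10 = 1233.90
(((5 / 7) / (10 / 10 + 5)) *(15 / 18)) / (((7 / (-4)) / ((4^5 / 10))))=-2560 / 441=-5.80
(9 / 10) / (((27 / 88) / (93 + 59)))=6688 / 15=445.87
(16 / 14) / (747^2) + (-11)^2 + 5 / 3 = 479143736 / 3906063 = 122.67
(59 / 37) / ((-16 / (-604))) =8909 / 148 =60.20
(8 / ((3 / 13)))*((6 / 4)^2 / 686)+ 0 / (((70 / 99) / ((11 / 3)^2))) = 39 / 343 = 0.11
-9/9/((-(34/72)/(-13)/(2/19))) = -936/323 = -2.90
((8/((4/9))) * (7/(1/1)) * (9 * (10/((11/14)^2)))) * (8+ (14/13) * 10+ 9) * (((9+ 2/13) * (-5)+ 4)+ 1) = -425257711200/20449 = -20796015.02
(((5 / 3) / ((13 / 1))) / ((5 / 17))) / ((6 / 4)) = 34 / 117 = 0.29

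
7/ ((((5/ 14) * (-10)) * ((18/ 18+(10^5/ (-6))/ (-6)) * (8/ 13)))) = -5733/ 5001800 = -0.00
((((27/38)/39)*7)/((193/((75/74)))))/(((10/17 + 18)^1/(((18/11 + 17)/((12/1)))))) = 5488875/98097002432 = 0.00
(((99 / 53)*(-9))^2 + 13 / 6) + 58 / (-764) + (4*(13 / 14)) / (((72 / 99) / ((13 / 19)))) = 246785951803 / 856284324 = 288.21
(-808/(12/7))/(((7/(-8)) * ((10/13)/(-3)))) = -10504/5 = -2100.80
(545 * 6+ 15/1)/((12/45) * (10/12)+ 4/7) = 41391/10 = 4139.10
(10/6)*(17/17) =5/3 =1.67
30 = 30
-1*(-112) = 112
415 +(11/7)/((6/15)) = 5865/14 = 418.93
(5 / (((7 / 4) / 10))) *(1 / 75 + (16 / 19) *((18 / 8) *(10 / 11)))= 31096 / 627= 49.59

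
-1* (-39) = 39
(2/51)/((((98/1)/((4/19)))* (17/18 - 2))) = -24/300713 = -0.00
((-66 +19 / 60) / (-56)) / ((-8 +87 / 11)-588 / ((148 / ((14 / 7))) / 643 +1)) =-1480127 / 665542560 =-0.00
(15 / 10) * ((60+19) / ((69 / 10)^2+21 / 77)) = 43450 / 17557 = 2.47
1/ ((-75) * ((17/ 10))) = -2/ 255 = -0.01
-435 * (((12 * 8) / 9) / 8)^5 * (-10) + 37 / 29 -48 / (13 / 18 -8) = 18338.74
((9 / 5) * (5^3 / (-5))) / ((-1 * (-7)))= -45 / 7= -6.43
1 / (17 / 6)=6 / 17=0.35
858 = 858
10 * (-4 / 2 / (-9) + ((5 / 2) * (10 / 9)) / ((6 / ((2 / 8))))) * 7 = 2555 / 108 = 23.66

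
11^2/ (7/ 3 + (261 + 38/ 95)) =0.46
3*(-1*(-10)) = 30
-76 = -76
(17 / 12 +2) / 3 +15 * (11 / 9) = 701 / 36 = 19.47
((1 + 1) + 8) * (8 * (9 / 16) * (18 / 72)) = 45 / 4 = 11.25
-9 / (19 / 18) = -162 / 19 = -8.53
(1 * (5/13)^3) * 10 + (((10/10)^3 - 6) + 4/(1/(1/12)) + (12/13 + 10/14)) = -113513/46137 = -2.46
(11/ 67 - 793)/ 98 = -26560/ 3283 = -8.09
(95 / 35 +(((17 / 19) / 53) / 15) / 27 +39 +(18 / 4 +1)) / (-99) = -269579173 / 565259310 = -0.48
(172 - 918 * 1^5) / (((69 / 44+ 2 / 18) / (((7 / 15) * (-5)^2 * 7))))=-36279.16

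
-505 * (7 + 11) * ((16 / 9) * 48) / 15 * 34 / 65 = -1758208 / 65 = -27049.35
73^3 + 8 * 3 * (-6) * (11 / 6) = 388753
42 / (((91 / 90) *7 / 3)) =1620 / 91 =17.80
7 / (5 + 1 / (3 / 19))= 21 / 34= 0.62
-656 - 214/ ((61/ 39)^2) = -743.47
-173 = -173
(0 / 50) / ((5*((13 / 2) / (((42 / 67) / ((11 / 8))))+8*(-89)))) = 0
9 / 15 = 3 / 5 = 0.60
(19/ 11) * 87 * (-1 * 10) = -16530/ 11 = -1502.73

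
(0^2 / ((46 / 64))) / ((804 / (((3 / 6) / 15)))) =0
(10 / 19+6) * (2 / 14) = 124 / 133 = 0.93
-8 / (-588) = 2 / 147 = 0.01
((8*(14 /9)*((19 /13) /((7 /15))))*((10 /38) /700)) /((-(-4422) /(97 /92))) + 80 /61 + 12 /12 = 3914974975 /1693710018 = 2.31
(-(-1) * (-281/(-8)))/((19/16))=562/19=29.58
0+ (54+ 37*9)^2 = 149769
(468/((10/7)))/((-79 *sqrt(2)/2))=-1638 *sqrt(2)/395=-5.86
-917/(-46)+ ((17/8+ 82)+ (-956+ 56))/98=209343/18032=11.61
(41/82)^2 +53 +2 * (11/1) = 301/4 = 75.25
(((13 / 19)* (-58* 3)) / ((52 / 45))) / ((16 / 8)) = -3915 / 76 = -51.51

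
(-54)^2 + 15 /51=49577 /17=2916.29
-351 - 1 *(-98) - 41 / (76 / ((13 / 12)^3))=-33316061 / 131328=-253.69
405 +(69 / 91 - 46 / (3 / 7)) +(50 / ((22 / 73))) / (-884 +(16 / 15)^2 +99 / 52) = 298.24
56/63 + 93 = 845/9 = 93.89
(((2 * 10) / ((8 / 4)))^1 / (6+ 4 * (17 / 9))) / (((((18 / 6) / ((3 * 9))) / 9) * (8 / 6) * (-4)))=-10935 / 976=-11.20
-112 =-112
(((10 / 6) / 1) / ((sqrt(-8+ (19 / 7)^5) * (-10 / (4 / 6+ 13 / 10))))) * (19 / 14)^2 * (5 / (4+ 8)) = -21299 * sqrt(16391501) / 4046359104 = -0.02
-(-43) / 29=43 / 29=1.48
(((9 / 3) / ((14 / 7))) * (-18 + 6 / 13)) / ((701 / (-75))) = 25650 / 9113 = 2.81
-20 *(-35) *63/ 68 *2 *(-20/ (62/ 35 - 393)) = 15435000/ 232781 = 66.31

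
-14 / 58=-7 / 29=-0.24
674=674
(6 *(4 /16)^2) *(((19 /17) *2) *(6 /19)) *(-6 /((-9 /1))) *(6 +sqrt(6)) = 3 *sqrt(6) /17 +18 /17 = 1.49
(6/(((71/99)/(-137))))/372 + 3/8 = -47649/17608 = -2.71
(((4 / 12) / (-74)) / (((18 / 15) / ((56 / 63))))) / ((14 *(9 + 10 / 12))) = -10 / 412587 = -0.00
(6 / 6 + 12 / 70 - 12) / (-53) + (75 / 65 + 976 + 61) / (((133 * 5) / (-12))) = -8489843 / 458185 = -18.53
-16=-16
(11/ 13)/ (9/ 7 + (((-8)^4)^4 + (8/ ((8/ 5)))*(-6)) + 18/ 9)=77/ 25614222880667265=0.00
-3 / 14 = -0.21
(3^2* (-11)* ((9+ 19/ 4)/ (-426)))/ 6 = 605/ 1136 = 0.53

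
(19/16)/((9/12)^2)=19/9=2.11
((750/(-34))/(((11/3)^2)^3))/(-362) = 273375/10902186394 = 0.00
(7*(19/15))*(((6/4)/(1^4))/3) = 133/30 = 4.43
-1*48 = -48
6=6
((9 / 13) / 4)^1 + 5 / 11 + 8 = 4935 / 572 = 8.63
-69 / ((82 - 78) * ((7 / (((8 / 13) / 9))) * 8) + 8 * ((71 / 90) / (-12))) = -9315 / 442189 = -0.02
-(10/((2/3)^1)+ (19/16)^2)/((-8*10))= 4201/20480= 0.21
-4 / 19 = -0.21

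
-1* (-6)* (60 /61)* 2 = 720 /61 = 11.80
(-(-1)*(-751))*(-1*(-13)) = -9763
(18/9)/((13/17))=34/13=2.62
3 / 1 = 3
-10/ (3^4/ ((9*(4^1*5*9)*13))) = -2600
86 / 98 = 43 / 49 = 0.88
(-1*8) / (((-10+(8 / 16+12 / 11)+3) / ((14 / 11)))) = 32 / 17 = 1.88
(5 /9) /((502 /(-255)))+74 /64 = 21061 /24096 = 0.87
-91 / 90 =-1.01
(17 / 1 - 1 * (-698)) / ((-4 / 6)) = -2145 / 2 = -1072.50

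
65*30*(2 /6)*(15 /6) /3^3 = 1625 /27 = 60.19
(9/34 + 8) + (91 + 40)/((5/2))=10313/170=60.66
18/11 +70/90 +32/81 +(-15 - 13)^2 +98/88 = 255287/324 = 787.92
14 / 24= 7 / 12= 0.58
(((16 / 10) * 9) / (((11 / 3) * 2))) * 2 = 3.93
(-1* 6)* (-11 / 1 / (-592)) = -33 / 296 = -0.11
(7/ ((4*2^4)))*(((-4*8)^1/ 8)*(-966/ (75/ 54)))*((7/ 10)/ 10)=213003/ 10000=21.30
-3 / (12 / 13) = -13 / 4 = -3.25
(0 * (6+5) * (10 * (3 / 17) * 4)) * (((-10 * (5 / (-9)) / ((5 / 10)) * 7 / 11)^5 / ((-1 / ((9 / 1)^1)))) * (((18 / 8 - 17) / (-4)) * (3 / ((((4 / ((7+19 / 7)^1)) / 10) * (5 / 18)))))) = 0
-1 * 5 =-5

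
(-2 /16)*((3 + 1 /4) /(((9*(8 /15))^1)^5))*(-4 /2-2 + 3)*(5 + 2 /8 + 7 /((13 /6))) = 153125 /113246208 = 0.00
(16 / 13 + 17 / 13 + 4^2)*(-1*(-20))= 4820 / 13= 370.77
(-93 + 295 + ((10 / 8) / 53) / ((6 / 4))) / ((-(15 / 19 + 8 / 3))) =-1220579 / 20882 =-58.45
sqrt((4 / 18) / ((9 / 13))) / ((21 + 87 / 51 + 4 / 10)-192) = -85 * sqrt(26) / 129204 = -0.00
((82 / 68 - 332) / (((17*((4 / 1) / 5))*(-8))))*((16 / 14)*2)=56235 / 8092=6.95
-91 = -91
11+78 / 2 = 50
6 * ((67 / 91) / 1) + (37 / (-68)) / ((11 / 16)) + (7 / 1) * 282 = 33653264 / 17017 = 1977.63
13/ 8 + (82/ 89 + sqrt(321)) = 1813/ 712 + sqrt(321) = 20.46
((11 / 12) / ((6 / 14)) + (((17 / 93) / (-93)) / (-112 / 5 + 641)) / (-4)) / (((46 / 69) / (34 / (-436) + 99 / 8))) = 1227101549369 / 31102911072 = 39.45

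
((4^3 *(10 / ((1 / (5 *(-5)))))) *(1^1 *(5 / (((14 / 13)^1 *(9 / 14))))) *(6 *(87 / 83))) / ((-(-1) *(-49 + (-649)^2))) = -1885000 / 1092363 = -1.73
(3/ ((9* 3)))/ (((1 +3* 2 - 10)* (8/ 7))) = -7/ 216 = -0.03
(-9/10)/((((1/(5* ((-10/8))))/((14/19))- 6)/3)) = 945/2176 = 0.43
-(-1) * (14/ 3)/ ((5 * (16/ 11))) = 77/ 120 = 0.64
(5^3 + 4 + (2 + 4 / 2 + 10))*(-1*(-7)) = 1001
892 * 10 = 8920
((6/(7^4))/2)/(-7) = -3/16807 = -0.00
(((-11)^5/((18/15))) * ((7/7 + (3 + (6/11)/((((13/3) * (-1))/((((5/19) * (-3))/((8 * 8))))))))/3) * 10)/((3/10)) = -636720618875/106704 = -5967167.29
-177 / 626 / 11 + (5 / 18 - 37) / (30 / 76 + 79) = -91287355 / 186975558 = -0.49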